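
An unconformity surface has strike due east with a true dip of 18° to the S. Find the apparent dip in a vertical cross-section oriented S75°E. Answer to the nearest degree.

5°

The strike is due east and the section trends S75°E; the acute angle between them is β = 15°.
tan α = tan 18° × sin 15° = 0.3249 × 0.2588 = 0.0841
α = arctan(0.0841) = 4.81°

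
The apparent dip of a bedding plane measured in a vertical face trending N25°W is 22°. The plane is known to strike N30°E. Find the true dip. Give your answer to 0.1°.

26.3°

β = acute angle between strike N30°E and section N25°W = 55°.
tan(true dip) = tan 22° / sin 55° = 0.4932
true dip = arctan 0.4932 = 26.25°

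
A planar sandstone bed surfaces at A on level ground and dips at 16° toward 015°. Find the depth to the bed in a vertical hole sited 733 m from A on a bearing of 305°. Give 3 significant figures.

The hole lies 70° from the dip direction, so the down-dip offset is 733 × cos 70° = 250.70 m.
Depth = down-dip offset × tan(dip) = 250.70 × tan 16° = 250.70 × 0.2867
Depth = 71.89 m

71.9 m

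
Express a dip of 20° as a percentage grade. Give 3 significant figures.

36.4%

grade % = 100 × tan 20° = 100 × 0.3640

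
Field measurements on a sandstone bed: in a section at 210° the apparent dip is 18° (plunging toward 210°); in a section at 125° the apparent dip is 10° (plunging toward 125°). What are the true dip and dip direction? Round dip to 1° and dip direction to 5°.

true dip 20°, dip direction 185°

Each apparent-dip line lies in the plane. As unit vectors (x east, y north, z up), v₁ plunges 18°→210° and v₂ plunges 10°→125°.
Cross product v₁ × v₂ gives the pole to the plane: n ∝ (-0.032, -0.332, 0.933).
tan δ = √(n_x²+n_y²)/n_z = 0.333/0.933, so δ = 19.7°.
Dip direction = atan2(-0.032, -0.332) = 185° (azimuth of n's horizontal projection).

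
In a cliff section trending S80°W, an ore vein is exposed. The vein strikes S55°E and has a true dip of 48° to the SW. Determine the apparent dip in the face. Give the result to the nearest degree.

38°

Angle between strike (S55°E) and section (S80°W): β = 45°.
tan α = tan 48° × sin 45° = 1.1106 × 0.7071 = 0.7853
apparent dip = arctan 0.7853 = 38.14°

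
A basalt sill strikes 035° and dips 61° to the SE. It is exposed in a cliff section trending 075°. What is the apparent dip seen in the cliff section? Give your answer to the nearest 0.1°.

49.2°

Angle between strike (035°) and section (075°): β = 40°.
tan(apparent dip) = tan 61° · sin 40° = 1.1596
α = arctan(1.1596) = 49.23°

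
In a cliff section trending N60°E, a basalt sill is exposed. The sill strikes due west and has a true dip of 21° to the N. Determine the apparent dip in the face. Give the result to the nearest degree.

11°

Angle between strike (due west) and section (N60°E): β = 30°.
tan(apparent dip) = tan 21° · sin 30° = 0.1919
apparent dip = arctan 0.1919 = 10.86°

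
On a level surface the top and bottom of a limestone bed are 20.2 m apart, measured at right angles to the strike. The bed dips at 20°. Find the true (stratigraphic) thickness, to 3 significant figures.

6.91 m

True thickness t = w · sin(dip) = 20.2 × sin 20°
t = 20.2 × 0.3420 = 6.909 m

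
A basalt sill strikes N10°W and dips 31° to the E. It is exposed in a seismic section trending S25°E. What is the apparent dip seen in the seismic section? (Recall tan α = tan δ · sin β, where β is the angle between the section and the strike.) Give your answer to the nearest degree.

9°

The strike is N10°W and the section trends S25°E; the acute angle between them is β = 15°.
tan(apparent dip) = tan 31° · sin 15° = 0.1555
apparent dip = arctan 0.1555 = 8.84°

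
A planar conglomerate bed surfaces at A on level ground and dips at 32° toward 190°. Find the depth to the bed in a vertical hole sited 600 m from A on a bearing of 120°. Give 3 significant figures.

128 m

The hole lies 70° from the dip direction, so the down-dip offset is 600 × cos 70° = 205.21 m.
Depth = down-dip offset × tan(dip) = 205.21 × tan 32° = 205.21 × 0.6249
Depth = 128.23 m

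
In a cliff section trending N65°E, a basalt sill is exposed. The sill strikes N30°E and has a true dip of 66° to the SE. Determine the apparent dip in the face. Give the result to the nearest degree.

52°

The section lies 35° from the strike.
tan α = tan 66° × sin 35° = 2.2460 × 0.5736 = 1.2883
α = arctan(1.2883) = 52.18°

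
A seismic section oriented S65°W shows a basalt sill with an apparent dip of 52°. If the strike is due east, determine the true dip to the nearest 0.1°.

The section is 25° from the strike.
tan(true dip) = tan 52° / sin 25° = 3.0286
δ = arctan(3.0286) = 71.73°

71.7°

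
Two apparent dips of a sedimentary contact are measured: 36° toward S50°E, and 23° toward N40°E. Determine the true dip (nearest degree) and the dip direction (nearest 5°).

true dip 40°, dip direction 100°

Represent each trace as a vector plunging at its apparent dip toward its trend (east-north-up frame): v₁ = (0.620, -0.520, -0.588), v₂ = (0.592, 0.705, -0.391).
Cross product v₁ × v₂ gives the pole to the plane: n ∝ (0.618, -0.106, 0.745).
tan δ = √(n_x²+n_y²)/n_z = 0.627/0.745, so δ = 40.1°.
Dip direction = azimuth of (n_x, n_y) = atan2(0.618, -0.106) = 100°.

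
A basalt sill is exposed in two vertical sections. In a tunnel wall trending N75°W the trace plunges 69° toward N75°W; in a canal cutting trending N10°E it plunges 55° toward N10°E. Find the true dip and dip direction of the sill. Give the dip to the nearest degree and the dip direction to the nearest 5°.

true dip 71°, dip direction 310°

Represent each trace as a vector plunging at its apparent dip toward its trend (east-north-up frame): v₁ = (-0.346, 0.093, -0.934), v₂ = (0.100, 0.565, -0.819).
Cross product v₁ × v₂ gives the pole to the plane: n ∝ (-0.451, 0.377, 0.205).
Dip δ = arctan(|n_h|/n_z) = arctan(0.588/0.205) = 70.8°.
Dip direction = atan2(-0.451, 0.377) = 310° (azimuth of n's horizontal projection).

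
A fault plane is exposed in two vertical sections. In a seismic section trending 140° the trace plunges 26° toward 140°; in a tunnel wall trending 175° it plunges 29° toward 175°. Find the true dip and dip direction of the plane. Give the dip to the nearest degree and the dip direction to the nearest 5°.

Each apparent-dip line lies in the plane. As unit vectors (x east, y north, z up), v₁ plunges 26°→140° and v₂ plunges 29°→175°.
The plane normal is n = v₁ × v₂ ∝ (0.048, -0.247, 0.451).
True dip = arccos(n_z / |n|) = arccos(0.8735) = 29.1°.
Dip direction = azimuth of (n_x, n_y) = atan2(0.048, -0.247) = 169°.

true dip 29°, dip direction 170°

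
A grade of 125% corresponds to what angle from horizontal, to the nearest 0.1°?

51.3°

tan θ = 125/100 = 1.2500
θ = arctan(1.2500) = 51.34°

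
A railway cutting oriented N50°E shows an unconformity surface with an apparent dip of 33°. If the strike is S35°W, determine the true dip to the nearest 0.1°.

β = acute angle between strike S35°W and section N50°E = 15°.
tan(true dip) = tan 33° / sin 15° = 2.5091
δ = arctan(2.5091) = 68.27°

68.3°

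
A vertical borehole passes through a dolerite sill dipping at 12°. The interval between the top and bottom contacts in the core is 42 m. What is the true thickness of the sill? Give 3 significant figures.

41.1 m

True thickness t = h · cos(dip) = 42 × cos 12°
t = 42 × 0.9781 = 41.082 m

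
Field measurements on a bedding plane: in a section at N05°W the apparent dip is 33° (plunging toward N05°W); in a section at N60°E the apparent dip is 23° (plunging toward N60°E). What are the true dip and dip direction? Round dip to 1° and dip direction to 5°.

Represent each trace as a vector plunging at its apparent dip toward its trend (east-north-up frame): v₁ = (-0.073, 0.835, -0.545), v₂ = (0.797, 0.460, -0.391).
n = v₁ × v₂ = (0.076, 0.463, 0.700) (taken with n_z > 0).
True dip = arccos(n_z / |n|) = arccos(0.8307) = 33.8°.
Dip direction = atan2(0.076, 0.463) = 9° (azimuth of n's horizontal projection).

true dip 34°, dip direction 010°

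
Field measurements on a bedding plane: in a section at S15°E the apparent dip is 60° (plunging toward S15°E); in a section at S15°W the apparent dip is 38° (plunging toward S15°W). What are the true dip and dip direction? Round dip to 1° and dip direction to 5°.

Represent each trace as a vector plunging at its apparent dip toward its trend (east-north-up frame): v₁ = (0.129, -0.483, -0.866), v₂ = (-0.204, -0.761, -0.616).
Cross product v₁ × v₂ gives the pole to the plane: n ∝ (0.362, -0.256, 0.197).
tan δ = √(n_x²+n_y²)/n_z = 0.443/0.197, so δ = 66.0°.
The horizontal component of n points toward azimuth atan2(n_x, n_y) = 125°, the dip direction.

true dip 66°, dip direction 125°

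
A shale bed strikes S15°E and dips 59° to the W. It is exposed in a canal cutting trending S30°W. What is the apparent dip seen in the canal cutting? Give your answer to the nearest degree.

The strike is S15°E and the section trends S30°W; the acute angle between them is β = 45°.
tan(apparent dip) = tan 59° · sin 45° = 1.1768
α = arctan(1.1768) = 49.64°

50°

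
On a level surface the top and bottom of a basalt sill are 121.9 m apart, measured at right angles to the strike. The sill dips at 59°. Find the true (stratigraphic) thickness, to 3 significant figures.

104 m

True thickness t = w · sin(dip) = 121.9 × sin 59°
t = 121.9 × 0.8572 = 104.489 m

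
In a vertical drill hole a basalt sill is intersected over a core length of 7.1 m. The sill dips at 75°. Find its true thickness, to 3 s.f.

True thickness t = h · cos(dip) = 7.1 × cos 75°
t = 7.1 × 0.2588 = 1.838 m

1.84 m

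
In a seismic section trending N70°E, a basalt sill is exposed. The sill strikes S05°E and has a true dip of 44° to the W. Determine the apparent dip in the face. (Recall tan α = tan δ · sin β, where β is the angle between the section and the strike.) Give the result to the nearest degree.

43°

Angle between strike (S05°E) and section (N70°E): β = 75°.
tan(apparent dip) = tan 44° · sin 75° = 0.9328
apparent dip = arctan 0.9328 = 43.01°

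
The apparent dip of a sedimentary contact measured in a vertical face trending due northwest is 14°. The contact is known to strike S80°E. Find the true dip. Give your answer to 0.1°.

The section is 35° from the strike.
tan δ = tan α / sin β = tan 14° / sin 35° = 0.2493 / 0.5736 = 0.4347
δ = arctan(0.4347) = 23.49°

23.5°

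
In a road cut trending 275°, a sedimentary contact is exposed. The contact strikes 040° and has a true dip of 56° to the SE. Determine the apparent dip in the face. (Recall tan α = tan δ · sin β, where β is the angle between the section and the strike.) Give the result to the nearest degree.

51°

The strike is 040° and the section trends 275°; the acute angle between them is β = 55°.
tan α = tan 56° × sin 55° = 1.4826 × 0.8192 = 1.2144
apparent dip = arctan 1.2144 = 50.53°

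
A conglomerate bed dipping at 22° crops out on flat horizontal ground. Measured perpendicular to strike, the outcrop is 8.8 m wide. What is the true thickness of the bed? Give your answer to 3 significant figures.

True thickness t = w · sin(dip) = 8.8 × sin 22°
t = 8.8 × 0.3746 = 3.297 m

3.30 m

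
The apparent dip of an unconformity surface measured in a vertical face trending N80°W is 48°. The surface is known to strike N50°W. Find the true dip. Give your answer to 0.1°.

β = acute angle between strike N50°W and section N80°W = 30°.
tan(true dip) = tan 48° / sin 30° = 2.2212
true dip = arctan 2.2212 = 65.76°

65.8°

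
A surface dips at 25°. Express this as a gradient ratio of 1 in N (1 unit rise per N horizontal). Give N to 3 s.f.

1 in 2.14

1 : N means tan θ = 1/N, so N = 1/tan 25° = 1/0.4663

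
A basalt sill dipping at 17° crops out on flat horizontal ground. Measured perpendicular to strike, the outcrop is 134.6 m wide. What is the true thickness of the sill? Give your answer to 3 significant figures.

39.4 m

True thickness t = w · sin(dip) = 134.6 × sin 17°
t = 134.6 × 0.2924 = 39.353 m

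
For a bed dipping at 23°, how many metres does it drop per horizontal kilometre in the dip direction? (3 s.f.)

drop per km = 1000 × tan 23° = 1000 × 0.4245

424 m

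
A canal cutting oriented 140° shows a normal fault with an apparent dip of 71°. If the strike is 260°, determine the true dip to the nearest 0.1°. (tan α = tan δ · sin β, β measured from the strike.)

The section is 60° from the strike.
tan(true dip) = tan 71° / sin 60° = 3.3535
δ = arctan(3.3535) = 73.40°

73.4°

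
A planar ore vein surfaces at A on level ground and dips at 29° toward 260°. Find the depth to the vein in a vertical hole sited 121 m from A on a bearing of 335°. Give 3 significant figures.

The hole lies 75° from the dip direction, so the down-dip offset is 121 × cos 75° = 31.32 m.
Depth = down-dip offset × tan(dip) = 31.32 × tan 29° = 31.32 × 0.5543
Depth = 17.36 m

17.4 m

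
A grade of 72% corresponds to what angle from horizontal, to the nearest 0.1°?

35.8°

tan θ = 72/100 = 0.7200
θ = arctan(0.7200) = 35.75°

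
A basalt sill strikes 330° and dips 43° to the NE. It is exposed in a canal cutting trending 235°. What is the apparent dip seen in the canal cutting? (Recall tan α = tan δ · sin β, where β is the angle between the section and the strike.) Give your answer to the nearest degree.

43°

Angle between strike (330°) and section (235°): β = 85°.
tan(apparent dip) = tan 43° · sin 85° = 0.9290
α = arctan(0.9290) = 42.89°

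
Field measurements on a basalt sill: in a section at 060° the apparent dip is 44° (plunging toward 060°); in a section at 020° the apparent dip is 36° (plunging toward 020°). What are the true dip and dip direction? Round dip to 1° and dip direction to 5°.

true dip 44°, dip direction 060°

Represent each trace as a vector plunging at its apparent dip toward its trend (east-north-up frame): v₁ = (0.623, 0.360, -0.695), v₂ = (0.277, 0.760, -0.588).
The plane normal is n = v₁ × v₂ ∝ (0.317, 0.174, 0.374).
Dip δ = arctan(|n_h|/n_z) = arctan(0.361/0.374) = 44.0°.
Dip direction = azimuth of (n_x, n_y) = atan2(0.317, 0.174) = 61°.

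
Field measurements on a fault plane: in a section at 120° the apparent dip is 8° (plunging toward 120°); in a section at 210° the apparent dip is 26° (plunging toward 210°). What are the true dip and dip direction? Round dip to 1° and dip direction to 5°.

true dip 27°, dip direction 195°

Represent each trace as a vector plunging at its apparent dip toward its trend (east-north-up frame): v₁ = (0.858, -0.495, -0.139), v₂ = (-0.449, -0.778, -0.438).
n = v₁ × v₂ = (-0.109, -0.438, 0.890) (taken with n_z > 0).
True dip = arccos(n_z / |n|) = arccos(0.8917) = 26.9°.
Dip direction = azimuth of (n_x, n_y) = atan2(-0.109, -0.438) = 194°.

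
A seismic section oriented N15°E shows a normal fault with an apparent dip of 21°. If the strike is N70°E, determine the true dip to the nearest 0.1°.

25.1°

β = acute angle between strike N70°E and section N15°E = 55°.
tan δ = tan α / sin β = tan 21° / sin 55° = 0.3839 / 0.8192 = 0.4686
δ = arctan(0.4686) = 25.11°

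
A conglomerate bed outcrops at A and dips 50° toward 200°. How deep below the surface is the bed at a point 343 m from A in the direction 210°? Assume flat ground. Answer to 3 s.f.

The hole lies 10° from the dip direction, so the down-dip offset is 343 × cos 10° = 337.79 m.
Depth = down-dip offset × tan(dip) = 337.79 × tan 50° = 337.79 × 1.1918
Depth = 402.56 m

403 m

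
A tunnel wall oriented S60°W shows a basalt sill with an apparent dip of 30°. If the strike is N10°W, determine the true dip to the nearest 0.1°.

31.6°

β = acute angle between strike N10°W and section S60°W = 70°.
tan δ = tan α / sin β = tan 30° / sin 70° = 0.5774 / 0.9397 = 0.6144
true dip = arctan 0.6144 = 31.57°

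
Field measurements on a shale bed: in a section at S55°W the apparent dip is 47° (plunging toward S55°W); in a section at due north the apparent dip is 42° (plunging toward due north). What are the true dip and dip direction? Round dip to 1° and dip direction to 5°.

true dip 65°, dip direction 295°

The two traces are lines in the plane: v₁ = (sin 235°·cos 47°, cos 235°·cos 47°, −sin 47°), v₂ = (sin 0°·cos 42°, cos 0°·cos 42°, −sin 42°).
n = v₁ × v₂ = (-0.805, 0.374, 0.415) (taken with n_z > 0).
tan δ = √(n_x²+n_y²)/n_z = 0.888/0.415, so δ = 64.9°.
Dip direction = atan2(-0.805, 0.374) = 295° (azimuth of n's horizontal projection).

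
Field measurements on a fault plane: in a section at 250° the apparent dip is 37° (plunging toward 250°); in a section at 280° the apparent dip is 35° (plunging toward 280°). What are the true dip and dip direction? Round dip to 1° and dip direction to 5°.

Each apparent-dip line lies in the plane. As unit vectors (x east, y north, z up), v₁ plunges 37°→250° and v₂ plunges 35°→280°.
n = v₁ × v₂ = (-0.242, -0.055, 0.327) (taken with n_z > 0).
Dip δ = arctan(|n_h|/n_z) = arctan(0.248/0.327) = 37.2°.
The horizontal component of n points toward azimuth atan2(n_x, n_y) = 257°, the dip direction.

true dip 37°, dip direction 255°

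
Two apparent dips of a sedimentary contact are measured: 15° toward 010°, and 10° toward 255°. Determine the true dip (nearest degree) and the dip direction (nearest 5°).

true dip 23°, dip direction 320°

Each apparent-dip line lies in the plane. As unit vectors (x east, y north, z up), v₁ plunges 15°→010° and v₂ plunges 10°→255°.
Cross product v₁ × v₂ gives the pole to the plane: n ∝ (-0.231, 0.275, 0.862).
Dip δ = arctan(|n_h|/n_z) = arctan(0.359/0.862) = 22.6°.
The horizontal component of n points toward azimuth atan2(n_x, n_y) = 320°, the dip direction.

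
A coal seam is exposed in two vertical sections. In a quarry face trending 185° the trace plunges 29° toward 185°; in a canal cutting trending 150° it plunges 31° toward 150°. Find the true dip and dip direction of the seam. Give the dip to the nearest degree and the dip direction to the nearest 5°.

true dip 31°, dip direction 160°

Each apparent-dip line lies in the plane. As unit vectors (x east, y north, z up), v₁ plunges 29°→185° and v₂ plunges 31°→150°.
n = v₁ × v₂ = (0.089, -0.247, 0.430) (taken with n_z > 0).
tan δ = √(n_x²+n_y²)/n_z = 0.263/0.430, so δ = 31.4°.
The horizontal component of n points toward azimuth atan2(n_x, n_y) = 160°, the dip direction.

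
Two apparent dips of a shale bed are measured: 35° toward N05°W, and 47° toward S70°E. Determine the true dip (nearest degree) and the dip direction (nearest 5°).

true dip 59°, dip direction 060°

The two traces are lines in the plane: v₁ = (sin 355°·cos 35°, cos 355°·cos 35°, −sin 35°), v₂ = (sin 110°·cos 47°, cos 110°·cos 47°, −sin 47°).
n = v₁ × v₂ = (0.731, 0.420, 0.506) (taken with n_z > 0).
True dip = arccos(n_z / |n|) = arccos(0.5151) = 59.0°.
Dip direction = atan2(0.731, 0.420) = 60° (azimuth of n's horizontal projection).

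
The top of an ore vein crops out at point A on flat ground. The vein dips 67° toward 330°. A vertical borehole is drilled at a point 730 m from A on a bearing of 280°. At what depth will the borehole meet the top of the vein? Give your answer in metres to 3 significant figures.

The hole lies 50° from the dip direction, so the down-dip offset is 730 × cos 50° = 469.23 m.
Depth = down-dip offset × tan(dip) = 469.23 × tan 67° = 469.23 × 2.3559
Depth = 1105.45 m

1110 m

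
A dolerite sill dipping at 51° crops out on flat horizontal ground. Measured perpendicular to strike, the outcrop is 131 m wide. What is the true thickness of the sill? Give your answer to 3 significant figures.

102 m

True thickness t = w · sin(dip) = 131 × sin 51°
t = 131 × 0.7771 = 101.806 m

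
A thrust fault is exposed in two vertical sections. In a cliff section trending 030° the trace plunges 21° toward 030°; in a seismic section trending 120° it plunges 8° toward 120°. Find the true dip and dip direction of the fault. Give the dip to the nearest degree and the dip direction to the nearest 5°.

true dip 22°, dip direction 050°

Represent each trace as a vector plunging at its apparent dip toward its trend (east-north-up frame): v₁ = (0.467, 0.809, -0.358), v₂ = (0.858, -0.495, -0.139).
Cross product v₁ × v₂ gives the pole to the plane: n ∝ (0.290, 0.242, 0.924).
True dip = arccos(n_z / |n|) = arccos(0.9256) = 22.2°.
Dip direction = atan2(0.290, 0.242) = 50° (azimuth of n's horizontal projection).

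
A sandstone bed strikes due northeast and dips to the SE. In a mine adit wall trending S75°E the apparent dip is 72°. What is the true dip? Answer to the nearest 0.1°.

β = acute angle between strike due northeast and section S75°E = 60°.
tan δ = tan α / sin β = tan 72° / sin 60° = 3.0777 / 0.8660 = 3.5538
δ = arctan(3.5538) = 74.28°

74.3°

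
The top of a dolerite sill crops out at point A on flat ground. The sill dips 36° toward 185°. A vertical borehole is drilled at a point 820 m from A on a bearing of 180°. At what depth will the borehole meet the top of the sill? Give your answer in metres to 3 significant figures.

The hole lies 5° from the dip direction, so the down-dip offset is 820 × cos 5° = 816.88 m.
Depth = down-dip offset × tan(dip) = 816.88 × tan 36° = 816.88 × 0.7265
Depth = 593.50 m

593 m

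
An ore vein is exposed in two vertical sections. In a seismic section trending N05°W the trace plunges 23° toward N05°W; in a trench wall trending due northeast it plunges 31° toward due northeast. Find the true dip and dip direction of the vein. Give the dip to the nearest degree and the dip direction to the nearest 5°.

Represent each trace as a vector plunging at its apparent dip toward its trend (east-north-up frame): v₁ = (-0.080, 0.917, -0.391), v₂ = (0.606, 0.606, -0.515).
Cross product v₁ × v₂ gives the pole to the plane: n ∝ (0.235, 0.278, 0.604).
True dip = arccos(n_z / |n|) = arccos(0.8564) = 31.1°.
Dip direction = atan2(0.235, 0.278) = 40° (azimuth of n's horizontal projection).

true dip 31°, dip direction 040°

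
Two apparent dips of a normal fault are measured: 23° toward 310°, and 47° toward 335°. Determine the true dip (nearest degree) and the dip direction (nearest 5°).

true dip 59°, dip direction 025°

Each apparent-dip line lies in the plane. As unit vectors (x east, y north, z up), v₁ plunges 23°→310° and v₂ plunges 47°→335°.
The plane normal is n = v₁ × v₂ ∝ (0.191, 0.403, 0.265).
Dip δ = arctan(|n_h|/n_z) = arctan(0.446/0.265) = 59.3°.
Dip direction = atan2(0.191, 0.403) = 25° (azimuth of n's horizontal projection).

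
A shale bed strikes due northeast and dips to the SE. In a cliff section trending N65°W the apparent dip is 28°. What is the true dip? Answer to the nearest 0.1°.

29.5°

The section is 70° from the strike.
tan(true dip) = tan 28° / sin 70° = 0.5658
δ = arctan(0.5658) = 29.50°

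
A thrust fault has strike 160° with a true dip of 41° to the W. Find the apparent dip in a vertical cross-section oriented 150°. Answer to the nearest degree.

The strike is 160° and the section trends 150°; the acute angle between them is β = 10°.
tan α = tan 41° × sin 10° = 0.8693 × 0.1736 = 0.1510
apparent dip = arctan 0.1510 = 8.58°

9°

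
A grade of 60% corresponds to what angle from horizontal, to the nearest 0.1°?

31.0°

tan θ = 60/100 = 0.6000
θ = arctan(0.6000) = 30.96°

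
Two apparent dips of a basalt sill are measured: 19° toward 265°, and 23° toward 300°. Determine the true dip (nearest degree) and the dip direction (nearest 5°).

true dip 23°, dip direction 300°

Each apparent-dip line lies in the plane. As unit vectors (x east, y north, z up), v₁ plunges 19°→265° and v₂ plunges 23°→300°.
Cross product v₁ × v₂ gives the pole to the plane: n ∝ (-0.182, 0.109, 0.499).
Dip δ = arctan(|n_h|/n_z) = arctan(0.212/0.499) = 23.0°.
Dip direction = atan2(-0.182, 0.109) = 301° (azimuth of n's horizontal projection).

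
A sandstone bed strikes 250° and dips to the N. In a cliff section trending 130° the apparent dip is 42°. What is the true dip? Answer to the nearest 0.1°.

46.1°

The section is 60° from the strike.
tan δ = tan α / sin β = tan 42° / sin 60° = 0.9004 / 0.8660 = 1.0397
δ = arctan(1.0397) = 46.11°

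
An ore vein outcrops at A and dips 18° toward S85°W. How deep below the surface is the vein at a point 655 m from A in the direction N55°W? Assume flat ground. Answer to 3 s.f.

The hole lies 40° from the dip direction, so the down-dip offset is 655 × cos 40° = 501.76 m.
Depth = down-dip offset × tan(dip) = 501.76 × tan 18° = 501.76 × 0.3249
Depth = 163.03 m

163 m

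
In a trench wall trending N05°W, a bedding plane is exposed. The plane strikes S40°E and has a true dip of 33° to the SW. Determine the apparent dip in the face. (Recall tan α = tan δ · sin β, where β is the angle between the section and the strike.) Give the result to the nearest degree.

20°

Angle between strike (S40°E) and section (N05°W): β = 35°.
tan(apparent dip) = tan 33° · sin 35° = 0.3725
α = arctan(0.3725) = 20.43°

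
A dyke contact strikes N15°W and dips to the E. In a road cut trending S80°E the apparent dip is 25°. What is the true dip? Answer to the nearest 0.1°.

27.2°

The section is 65° from the strike.
tan(true dip) = tan 25° / sin 65° = 0.5145
true dip = arctan 0.5145 = 27.23°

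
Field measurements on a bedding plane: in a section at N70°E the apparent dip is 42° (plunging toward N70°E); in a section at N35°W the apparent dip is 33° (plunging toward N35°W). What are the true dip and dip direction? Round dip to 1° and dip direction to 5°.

true dip 52°, dip direction 025°

Represent each trace as a vector plunging at its apparent dip toward its trend (east-north-up frame): v₁ = (0.698, 0.254, -0.669), v₂ = (-0.481, 0.687, -0.545).
The plane normal is n = v₁ × v₂ ∝ (0.321, 0.702, 0.602).
tan δ = √(n_x²+n_y²)/n_z = 0.772/0.602, so δ = 52.1°.
Dip direction = atan2(0.321, 0.702) = 25° (azimuth of n's horizontal projection).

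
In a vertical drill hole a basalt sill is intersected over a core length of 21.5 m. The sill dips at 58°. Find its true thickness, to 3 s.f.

11.4 m

True thickness t = h · cos(dip) = 21.5 × cos 58°
t = 21.5 × 0.5299 = 11.393 m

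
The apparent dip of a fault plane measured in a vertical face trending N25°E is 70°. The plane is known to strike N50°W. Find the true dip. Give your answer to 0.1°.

70.6°

The section is 75° from the strike.
tan δ = tan α / sin β = tan 70° / sin 75° = 2.7475 / 0.9659 = 2.8444
true dip = arctan 2.8444 = 70.63°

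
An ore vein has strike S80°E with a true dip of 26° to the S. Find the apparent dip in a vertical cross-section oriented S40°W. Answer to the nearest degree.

Angle between strike (S80°E) and section (S40°W): β = 60°.
tan α = tan 26° × sin 60° = 0.4877 × 0.8660 = 0.4224
apparent dip = arctan 0.4224 = 22.90°

23°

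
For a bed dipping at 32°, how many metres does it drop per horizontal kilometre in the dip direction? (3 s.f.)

625 m

drop per km = 1000 × tan 32° = 1000 × 0.6249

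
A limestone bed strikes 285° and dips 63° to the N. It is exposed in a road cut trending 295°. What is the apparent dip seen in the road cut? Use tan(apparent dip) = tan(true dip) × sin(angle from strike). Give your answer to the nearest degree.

The section lies 10° from the strike.
tan α = tan 63° × sin 10° = 1.9626 × 0.1736 = 0.3408
apparent dip = arctan 0.3408 = 18.82°

19°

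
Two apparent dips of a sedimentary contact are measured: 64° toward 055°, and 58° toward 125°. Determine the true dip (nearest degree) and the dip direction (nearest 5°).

Each apparent-dip line lies in the plane. As unit vectors (x east, y north, z up), v₁ plunges 64°→055° and v₂ plunges 58°→125°.
n = v₁ × v₂ = (0.486, 0.086, 0.218) (taken with n_z > 0).
tan δ = √(n_x²+n_y²)/n_z = 0.494/0.218, so δ = 66.2°.
The horizontal component of n points toward azimuth atan2(n_x, n_y) = 80°, the dip direction.

true dip 66°, dip direction 080°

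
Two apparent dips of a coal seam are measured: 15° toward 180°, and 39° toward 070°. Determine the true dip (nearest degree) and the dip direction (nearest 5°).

true dip 45°, dip direction 105°

Each apparent-dip line lies in the plane. As unit vectors (x east, y north, z up), v₁ plunges 15°→180° and v₂ plunges 39°→070°.
The plane normal is n = v₁ × v₂ ∝ (0.677, -0.189, 0.705).
Dip δ = arctan(|n_h|/n_z) = arctan(0.703/0.705) = 44.9°.
The horizontal component of n points toward azimuth atan2(n_x, n_y) = 106°, the dip direction.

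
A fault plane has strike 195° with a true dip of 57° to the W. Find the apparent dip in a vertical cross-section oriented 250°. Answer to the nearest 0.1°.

The strike is 195° and the section trends 250°; the acute angle between them is β = 55°.
tan α = tan 57° × sin 55° = 1.5399 × 0.8192 = 1.2614
apparent dip = arctan 1.2614 = 51.59°

51.6°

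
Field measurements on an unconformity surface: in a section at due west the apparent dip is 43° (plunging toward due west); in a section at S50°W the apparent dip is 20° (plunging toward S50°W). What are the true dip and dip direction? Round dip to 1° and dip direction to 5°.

true dip 47°, dip direction 300°

The two traces are lines in the plane: v₁ = (sin 270°·cos 43°, cos 270°·cos 43°, −sin 43°), v₂ = (sin 230°·cos 20°, cos 230°·cos 20°, −sin 20°).
n = v₁ × v₂ = (-0.412, 0.241, 0.442) (taken with n_z > 0).
Dip δ = arctan(|n_h|/n_z) = arctan(0.477/0.442) = 47.2°.
The horizontal component of n points toward azimuth atan2(n_x, n_y) = 300°, the dip direction.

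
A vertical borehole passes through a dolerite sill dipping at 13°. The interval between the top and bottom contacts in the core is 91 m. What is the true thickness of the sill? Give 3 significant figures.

True thickness t = h · cos(dip) = 91 × cos 13°
t = 91 × 0.9744 = 88.668 m

88.7 m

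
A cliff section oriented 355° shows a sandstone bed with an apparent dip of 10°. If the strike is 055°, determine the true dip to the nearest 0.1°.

11.5°

β = acute angle between strike 055° and section 355° = 60°.
tan(true dip) = tan 10° / sin 60° = 0.2036
δ = arctan(0.2036) = 11.51°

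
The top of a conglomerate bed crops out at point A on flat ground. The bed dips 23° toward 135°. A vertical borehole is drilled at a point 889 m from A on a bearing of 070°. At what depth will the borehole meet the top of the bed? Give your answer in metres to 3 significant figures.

The hole lies 65° from the dip direction, so the down-dip offset is 889 × cos 65° = 375.71 m.
Depth = down-dip offset × tan(dip) = 375.71 × tan 23° = 375.71 × 0.4245
Depth = 159.48 m

159 m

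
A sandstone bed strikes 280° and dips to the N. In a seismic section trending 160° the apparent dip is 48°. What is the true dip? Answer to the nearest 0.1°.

52.1°

The section is 60° from the strike.
tan δ = tan α / sin β = tan 48° / sin 60° = 1.1106 / 0.8660 = 1.2824
δ = arctan(1.2824) = 52.05°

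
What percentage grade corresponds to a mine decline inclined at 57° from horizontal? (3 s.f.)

154%

grade % = 100 × tan 57° = 100 × 1.5399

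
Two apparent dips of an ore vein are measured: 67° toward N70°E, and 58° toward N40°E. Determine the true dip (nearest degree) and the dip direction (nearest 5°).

Represent each trace as a vector plunging at its apparent dip toward its trend (east-north-up frame): v₁ = (0.367, 0.134, -0.921), v₂ = (0.341, 0.406, -0.848).
The plane normal is n = v₁ × v₂ ∝ (0.260, -0.002, 0.104).
True dip = arccos(n_z / |n|) = arccos(0.3695) = 68.3°.
Dip direction = atan2(0.260, -0.002) = 90° (azimuth of n's horizontal projection).

true dip 68°, dip direction 090°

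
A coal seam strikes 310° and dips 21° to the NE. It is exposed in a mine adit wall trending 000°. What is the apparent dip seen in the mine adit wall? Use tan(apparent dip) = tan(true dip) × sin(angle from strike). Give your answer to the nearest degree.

16°

The strike is 310° and the section trends 000°; the acute angle between them is β = 50°.
tan(apparent dip) = tan 21° · sin 50° = 0.2941
apparent dip = arctan 0.2941 = 16.39°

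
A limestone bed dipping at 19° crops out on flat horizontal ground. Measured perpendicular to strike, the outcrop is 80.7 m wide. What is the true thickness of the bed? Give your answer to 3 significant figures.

26.3 m

True thickness t = w · sin(dip) = 80.7 × sin 19°
t = 80.7 × 0.3256 = 26.273 m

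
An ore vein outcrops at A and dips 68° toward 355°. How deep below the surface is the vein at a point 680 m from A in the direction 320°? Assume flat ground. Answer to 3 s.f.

1380 m

The hole lies 35° from the dip direction, so the down-dip offset is 680 × cos 35° = 557.02 m.
Depth = down-dip offset × tan(dip) = 557.02 × tan 68° = 557.02 × 2.4751
Depth = 1378.68 m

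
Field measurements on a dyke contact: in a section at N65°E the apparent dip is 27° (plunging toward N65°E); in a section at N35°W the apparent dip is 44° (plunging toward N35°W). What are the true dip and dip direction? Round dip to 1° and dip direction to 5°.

Represent each trace as a vector plunging at its apparent dip toward its trend (east-north-up frame): v₁ = (0.808, 0.377, -0.454), v₂ = (-0.413, 0.589, -0.695).
Cross product v₁ × v₂ gives the pole to the plane: n ∝ (0.006, 0.748, 0.631).
Dip δ = arctan(|n_h|/n_z) = arctan(0.748/0.631) = 49.9°.
Dip direction = atan2(0.006, 0.748) = 0° (azimuth of n's horizontal projection).

true dip 50°, dip direction 000°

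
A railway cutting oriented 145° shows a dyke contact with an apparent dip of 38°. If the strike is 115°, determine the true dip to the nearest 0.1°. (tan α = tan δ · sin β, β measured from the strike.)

β = acute angle between strike 115° and section 145° = 30°.
tan δ = tan α / sin β = tan 38° / sin 30° = 0.7813 / 0.5000 = 1.5626
δ = arctan(1.5626) = 57.38°

57.4°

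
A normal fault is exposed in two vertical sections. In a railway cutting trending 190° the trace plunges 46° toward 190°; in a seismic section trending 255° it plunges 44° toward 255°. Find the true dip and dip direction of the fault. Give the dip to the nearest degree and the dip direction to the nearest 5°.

Represent each trace as a vector plunging at its apparent dip toward its trend (east-north-up frame): v₁ = (-0.121, -0.684, -0.719), v₂ = (-0.695, -0.186, -0.695).
The plane normal is n = v₁ × v₂ ∝ (-0.341, -0.416, 0.453).
tan δ = √(n_x²+n_y²)/n_z = 0.538/0.453, so δ = 49.9°.
The horizontal component of n points toward azimuth atan2(n_x, n_y) = 219°, the dip direction.

true dip 50°, dip direction 220°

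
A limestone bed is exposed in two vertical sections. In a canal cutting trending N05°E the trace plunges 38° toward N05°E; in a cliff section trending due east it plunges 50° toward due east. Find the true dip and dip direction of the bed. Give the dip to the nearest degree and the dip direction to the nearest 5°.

true dip 54°, dip direction 060°

The two traces are lines in the plane: v₁ = (sin 5°·cos 38°, cos 5°·cos 38°, −sin 38°), v₂ = (sin 90°·cos 50°, cos 90°·cos 50°, −sin 50°).
The plane normal is n = v₁ × v₂ ∝ (0.601, 0.343, 0.505).
True dip = arccos(n_z / |n|) = arccos(0.5890) = 53.9°.
Dip direction = azimuth of (n_x, n_y) = atan2(0.601, 0.343) = 60°.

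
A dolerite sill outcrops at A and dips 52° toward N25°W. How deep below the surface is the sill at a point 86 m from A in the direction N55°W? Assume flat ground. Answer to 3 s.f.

The hole lies 30° from the dip direction, so the down-dip offset is 86 × cos 30° = 74.48 m.
Depth = down-dip offset × tan(dip) = 74.48 × tan 52° = 74.48 × 1.2799
Depth = 95.33 m

95.3 m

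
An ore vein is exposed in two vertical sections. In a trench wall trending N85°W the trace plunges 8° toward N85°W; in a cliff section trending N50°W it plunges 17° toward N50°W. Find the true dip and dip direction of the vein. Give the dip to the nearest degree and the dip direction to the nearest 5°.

true dip 20°, dip direction 340°

Represent each trace as a vector plunging at its apparent dip toward its trend (east-north-up frame): v₁ = (-0.986, 0.086, -0.139), v₂ = (-0.733, 0.615, -0.292).
n = v₁ × v₂ = (-0.060, 0.186, 0.543) (taken with n_z > 0).
True dip = arccos(n_z / |n|) = arccos(0.9406) = 19.8°.
Dip direction = azimuth of (n_x, n_y) = atan2(-0.060, 0.186) = 342°.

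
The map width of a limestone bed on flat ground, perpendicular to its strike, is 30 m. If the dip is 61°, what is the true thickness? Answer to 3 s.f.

26.2 m

True thickness t = w · sin(dip) = 30 × sin 61°
t = 30 × 0.8746 = 26.239 m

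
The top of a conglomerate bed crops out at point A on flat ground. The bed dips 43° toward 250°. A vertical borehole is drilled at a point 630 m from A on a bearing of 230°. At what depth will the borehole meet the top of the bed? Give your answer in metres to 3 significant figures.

552 m

The hole lies 20° from the dip direction, so the down-dip offset is 630 × cos 20° = 592.01 m.
Depth = down-dip offset × tan(dip) = 592.01 × tan 43° = 592.01 × 0.9325
Depth = 552.05 m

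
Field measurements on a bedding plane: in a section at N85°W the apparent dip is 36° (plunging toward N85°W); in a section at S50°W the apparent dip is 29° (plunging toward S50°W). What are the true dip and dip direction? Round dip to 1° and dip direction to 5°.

Represent each trace as a vector plunging at its apparent dip toward its trend (east-north-up frame): v₁ = (-0.806, 0.071, -0.588), v₂ = (-0.670, -0.562, -0.485).
The plane normal is n = v₁ × v₂ ∝ (-0.365, 0.003, 0.500).
Dip δ = arctan(|n_h|/n_z) = arctan(0.365/0.500) = 36.1°.
The horizontal component of n points toward azimuth atan2(n_x, n_y) = 270°, the dip direction.

true dip 36°, dip direction 270°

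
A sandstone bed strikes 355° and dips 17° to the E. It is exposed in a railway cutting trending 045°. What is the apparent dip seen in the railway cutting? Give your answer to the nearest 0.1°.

The strike is 355° and the section trends 045°; the acute angle between them is β = 50°.
tan α = tan 17° × sin 50° = 0.3057 × 0.7660 = 0.2342
α = arctan(0.2342) = 13.18°

13.2°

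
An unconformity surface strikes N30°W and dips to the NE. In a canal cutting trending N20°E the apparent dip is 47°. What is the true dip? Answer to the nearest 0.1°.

The section is 50° from the strike.
tan δ = tan α / sin β = tan 47° / sin 50° = 1.0724 / 0.7660 = 1.3999
true dip = arctan 1.3999 = 54.46°

54.5°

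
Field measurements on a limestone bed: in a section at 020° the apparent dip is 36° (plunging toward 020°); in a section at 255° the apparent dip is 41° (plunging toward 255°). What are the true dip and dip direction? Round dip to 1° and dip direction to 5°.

The two traces are lines in the plane: v₁ = (sin 20°·cos 36°, cos 20°·cos 36°, −sin 36°), v₂ = (sin 255°·cos 41°, cos 255°·cos 41°, −sin 41°).
n = v₁ × v₂ = (-0.614, 0.610, 0.500) (taken with n_z > 0).
Dip δ = arctan(|n_h|/n_z) = arctan(0.865/0.500) = 60.0°.
Dip direction = azimuth of (n_x, n_y) = atan2(-0.614, 0.610) = 315°.

true dip 60°, dip direction 315°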